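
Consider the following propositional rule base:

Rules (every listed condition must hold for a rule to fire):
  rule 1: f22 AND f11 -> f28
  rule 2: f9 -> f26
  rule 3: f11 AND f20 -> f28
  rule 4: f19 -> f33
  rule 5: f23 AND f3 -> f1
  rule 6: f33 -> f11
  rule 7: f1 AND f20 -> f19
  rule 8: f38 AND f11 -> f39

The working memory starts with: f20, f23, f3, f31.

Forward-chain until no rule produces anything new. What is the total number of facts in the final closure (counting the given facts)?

Round 1: rule 5 [f23 AND f3 -> f1]. New: f1.
Round 2: rule 7 [f1 AND f20 -> f19]. New: f19.
Round 3: rule 4 [f19 -> f33]. New: f33.
Round 4: rule 6 [f33 -> f11]. New: f11.
Round 5: rule 3 [f11 AND f20 -> f28]. New: f28.
Closure: {f1, f11, f19, f20, f23, f28, f3, f31, f33} — 9 facts.

9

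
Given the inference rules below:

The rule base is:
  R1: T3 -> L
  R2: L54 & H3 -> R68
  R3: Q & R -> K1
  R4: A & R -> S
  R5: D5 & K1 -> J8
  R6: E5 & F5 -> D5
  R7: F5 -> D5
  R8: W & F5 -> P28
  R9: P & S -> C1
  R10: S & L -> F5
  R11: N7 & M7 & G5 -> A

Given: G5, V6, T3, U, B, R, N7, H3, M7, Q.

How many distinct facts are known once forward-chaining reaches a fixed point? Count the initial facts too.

Round 1: R1 [T3 -> L]; R3 [Q & R -> K1]; R11 [N7 & M7 & G5 -> A]. New: L, K1, A.
Round 2: R4 [A & R -> S]. New: S.
Round 3: R10 [S & L -> F5]. New: F5.
Round 4: R7 [F5 -> D5]. New: D5.
Round 5: R5 [D5 & K1 -> J8]. New: J8.
Closure: {A, B, D5, F5, G5, H3, J8, K1, L, M7, N7, Q, R, S, T3, U, V6} — 17 facts.

17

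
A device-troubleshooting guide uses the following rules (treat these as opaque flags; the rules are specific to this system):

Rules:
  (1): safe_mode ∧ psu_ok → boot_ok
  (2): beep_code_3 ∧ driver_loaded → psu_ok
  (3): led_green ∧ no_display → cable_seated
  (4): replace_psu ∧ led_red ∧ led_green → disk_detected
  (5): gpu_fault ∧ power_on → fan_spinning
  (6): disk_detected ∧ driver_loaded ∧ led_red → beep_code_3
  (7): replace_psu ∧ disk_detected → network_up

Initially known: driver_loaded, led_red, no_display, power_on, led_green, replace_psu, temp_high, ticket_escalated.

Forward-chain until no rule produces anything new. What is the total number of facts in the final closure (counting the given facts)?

Round 1 fires (3), (4), giving cable_seated, disk_detected.
Round 2 fires (6), (7), giving beep_code_3, network_up.
Round 3 fires (2), giving psu_ok.
Closure: {beep_code_3, cable_seated, disk_detected, driver_loaded, led_green, led_red, network_up, no_display, power_on, psu_ok, replace_psu, temp_high, ticket_escalated} — 13 facts.

13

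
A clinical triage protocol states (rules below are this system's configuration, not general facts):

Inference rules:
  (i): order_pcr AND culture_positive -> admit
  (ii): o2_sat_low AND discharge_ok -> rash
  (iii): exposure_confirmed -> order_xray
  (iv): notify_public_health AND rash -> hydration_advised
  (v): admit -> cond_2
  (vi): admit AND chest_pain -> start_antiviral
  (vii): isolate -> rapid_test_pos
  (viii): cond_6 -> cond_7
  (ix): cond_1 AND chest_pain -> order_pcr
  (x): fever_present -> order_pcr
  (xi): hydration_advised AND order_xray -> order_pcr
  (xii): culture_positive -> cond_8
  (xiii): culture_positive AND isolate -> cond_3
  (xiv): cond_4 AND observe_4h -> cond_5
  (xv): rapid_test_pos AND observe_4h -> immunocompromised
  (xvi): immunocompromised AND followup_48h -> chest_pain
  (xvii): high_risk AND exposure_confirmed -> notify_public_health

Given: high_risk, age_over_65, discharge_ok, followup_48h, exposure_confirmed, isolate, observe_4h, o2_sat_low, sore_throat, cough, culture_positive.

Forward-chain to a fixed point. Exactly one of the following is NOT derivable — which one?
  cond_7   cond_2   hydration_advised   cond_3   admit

cond_7

[1] (ii) [o2_sat_low AND discharge_ok -> rash]; (iii) [exposure_confirmed -> order_xray]; (vii) [isolate -> rapid_test_pos]; (xii) [culture_positive -> cond_8]; (xiii) [culture_positive AND isolate -> cond_3]; (xvii) [high_risk AND exposure_confirmed -> notify_public_health]. ⇒ new: rash, order_xray, rapid_test_pos, cond_8, cond_3, notify_public_health.
[2] (iv) [notify_public_health AND rash -> hydration_advised]; (xv) [rapid_test_pos AND observe_4h -> immunocompromised]. ⇒ new: hydration_advised, immunocompromised.
[3] (xi) [hydration_advised AND order_xray -> order_pcr]; (xvi) [immunocompromised AND followup_48h -> chest_pain]. ⇒ new: order_pcr, chest_pain.
[4] (i) [order_pcr AND culture_positive -> admit]. ⇒ new: admit.
[5] (v) [admit -> cond_2]; (vi) [admit AND chest_pain -> start_antiviral]. ⇒ new: cond_2, start_antiviral.
Derived: admit (round 4), cond_2 (round 5), cond_3 (round 1), hydration_advised (round 2). cond_7 never appears in any round.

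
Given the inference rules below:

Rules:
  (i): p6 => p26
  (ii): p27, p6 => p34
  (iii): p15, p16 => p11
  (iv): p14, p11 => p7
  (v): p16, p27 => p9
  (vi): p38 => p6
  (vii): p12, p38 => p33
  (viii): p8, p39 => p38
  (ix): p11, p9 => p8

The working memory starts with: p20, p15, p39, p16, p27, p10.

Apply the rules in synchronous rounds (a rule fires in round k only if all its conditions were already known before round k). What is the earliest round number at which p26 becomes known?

Round 1: (iii) [p15, p16 => p11]; (v) [p16, p27 => p9]. New: p11, p9.
Round 2: (ix) [p11, p9 => p8]. New: p8.
Round 3: (viii) [p8, p39 => p38]. New: p38.
Round 4: (vi) [p38 => p6]. New: p6.
Round 5: (i) [p6 => p26]; (ii) [p27, p6 => p34]. New: p26, p34.
p26 first appears in round 5.

5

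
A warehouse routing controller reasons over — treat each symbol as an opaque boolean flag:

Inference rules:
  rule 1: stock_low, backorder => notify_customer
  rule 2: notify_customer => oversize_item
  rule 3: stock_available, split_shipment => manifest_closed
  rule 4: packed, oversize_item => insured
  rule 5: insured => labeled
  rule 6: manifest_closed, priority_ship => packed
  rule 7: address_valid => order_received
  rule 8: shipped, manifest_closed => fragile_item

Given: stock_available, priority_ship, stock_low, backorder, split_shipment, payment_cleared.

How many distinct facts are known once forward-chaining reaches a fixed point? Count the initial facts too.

12

Round 1 — rule 1, rule 3, derive notify_customer, manifest_closed.
Round 2 — rule 2, rule 6, derive oversize_item, packed.
Round 3 — rule 4, derive insured.
Round 4 — rule 5, derive labeled.
Closure: {backorder, insured, labeled, manifest_closed, notify_customer, oversize_item, packed, payment_cleared, priority_ship, split_shipment, stock_available, stock_low} — 12 facts.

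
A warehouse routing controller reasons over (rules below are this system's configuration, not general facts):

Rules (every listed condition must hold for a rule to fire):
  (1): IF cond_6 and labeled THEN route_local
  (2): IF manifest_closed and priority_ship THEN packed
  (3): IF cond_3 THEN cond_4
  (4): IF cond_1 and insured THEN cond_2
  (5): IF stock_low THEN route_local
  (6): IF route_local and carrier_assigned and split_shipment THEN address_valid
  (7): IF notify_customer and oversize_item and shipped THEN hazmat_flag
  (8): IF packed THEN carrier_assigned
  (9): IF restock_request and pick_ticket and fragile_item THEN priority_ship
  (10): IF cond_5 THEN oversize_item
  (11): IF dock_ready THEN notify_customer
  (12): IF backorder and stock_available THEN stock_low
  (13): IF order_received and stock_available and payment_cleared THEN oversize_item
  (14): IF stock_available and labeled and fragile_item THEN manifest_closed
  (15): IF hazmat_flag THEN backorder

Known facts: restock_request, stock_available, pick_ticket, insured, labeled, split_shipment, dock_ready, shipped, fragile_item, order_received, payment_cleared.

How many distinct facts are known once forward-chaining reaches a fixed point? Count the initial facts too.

[1] (9) [IF restock_request and pick_ticket and fragile_item THEN priority_ship]; (11) [IF dock_ready THEN notify_customer]; (13) [IF order_received and stock_available and payment_cleared THEN oversize_item]; (14) [IF stock_available and labeled and fragile_item THEN manifest_closed]. ⇒ new: priority_ship, notify_customer, oversize_item, manifest_closed.
[2] (2) [IF manifest_closed and priority_ship THEN packed]; (7) [IF notify_customer and oversize_item and shipped THEN hazmat_flag]. ⇒ new: packed, hazmat_flag.
[3] (8) [IF packed THEN carrier_assigned]; (15) [IF hazmat_flag THEN backorder]. ⇒ new: carrier_assigned, backorder.
[4] (12) [IF backorder and stock_available THEN stock_low]. ⇒ new: stock_low.
[5] (5) [IF stock_low THEN route_local]. ⇒ new: route_local.
[6] (6) [IF route_local and carrier_assigned and split_shipment THEN address_valid]. ⇒ new: address_valid.
Closure: {address_valid, backorder, carrier_assigned, dock_ready, fragile_item, hazmat_flag, insured, labeled, manifest_closed, notify_customer, order_received, oversize_item, packed, payment_cleared, pick_ticket, priority_ship, restock_request, route_local, shipped, split_shipment, stock_available, stock_low} — 22 facts.

22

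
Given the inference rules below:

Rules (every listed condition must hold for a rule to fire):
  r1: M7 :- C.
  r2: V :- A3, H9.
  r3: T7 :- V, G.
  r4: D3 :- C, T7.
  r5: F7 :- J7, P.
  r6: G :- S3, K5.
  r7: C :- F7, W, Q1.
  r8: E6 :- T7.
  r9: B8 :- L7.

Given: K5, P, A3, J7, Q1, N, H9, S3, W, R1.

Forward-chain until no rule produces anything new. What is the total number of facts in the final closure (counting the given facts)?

Round 1: r2 [V :- A3, H9.]; r5 [F7 :- J7, P.]; r6 [G :- S3, K5.]. Adds V, F7, G.
Round 2: r3 [T7 :- V, G.]; r7 [C :- F7, W, Q1.]. Adds T7, C.
Round 3: r1 [M7 :- C.]; r4 [D3 :- C, T7.]; r8 [E6 :- T7.]. Adds M7, D3, E6.
Closure: {A3, C, D3, E6, F7, G, H9, J7, K5, M7, N, P, Q1, R1, S3, T7, V, W} — 18 facts.

18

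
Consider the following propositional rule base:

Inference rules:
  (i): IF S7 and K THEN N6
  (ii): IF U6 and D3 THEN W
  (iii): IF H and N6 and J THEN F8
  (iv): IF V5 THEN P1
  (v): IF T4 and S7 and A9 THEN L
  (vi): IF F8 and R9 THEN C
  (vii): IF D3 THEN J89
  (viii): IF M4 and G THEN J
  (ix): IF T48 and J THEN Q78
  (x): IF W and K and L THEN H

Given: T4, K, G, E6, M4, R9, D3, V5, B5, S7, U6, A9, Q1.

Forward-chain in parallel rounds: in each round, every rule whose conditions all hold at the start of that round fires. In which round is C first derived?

Round 1 — (i), (ii), (iv), (v), (vii), (viii), derive N6, W, P1, L, J89, J.
Round 2 — (x), derive H.
Round 3 — (iii), derive F8.
Round 4 — (vi), derive C.
C first appears in round 4.

4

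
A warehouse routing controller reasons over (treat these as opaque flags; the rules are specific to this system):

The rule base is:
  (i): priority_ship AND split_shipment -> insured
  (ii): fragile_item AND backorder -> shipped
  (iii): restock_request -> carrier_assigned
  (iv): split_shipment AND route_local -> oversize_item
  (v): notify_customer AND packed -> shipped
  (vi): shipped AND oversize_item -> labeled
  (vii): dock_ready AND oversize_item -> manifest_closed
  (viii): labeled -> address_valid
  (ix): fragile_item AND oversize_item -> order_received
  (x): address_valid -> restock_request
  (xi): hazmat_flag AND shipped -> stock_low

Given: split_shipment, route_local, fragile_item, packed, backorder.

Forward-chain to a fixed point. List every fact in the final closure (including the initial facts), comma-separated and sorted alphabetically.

address_valid, backorder, carrier_assigned, fragile_item, labeled, order_received, oversize_item, packed, restock_request, route_local, shipped, split_shipment

Round 1: (ii) [fragile_item AND backorder -> shipped]; (iv) [split_shipment AND route_local -> oversize_item]. New: shipped, oversize_item.
Round 2: (vi) [shipped AND oversize_item -> labeled]; (ix) [fragile_item AND oversize_item -> order_received]. New: labeled, order_received.
Round 3: (viii) [labeled -> address_valid]. New: address_valid.
Round 4: (x) [address_valid -> restock_request]. New: restock_request.
Round 5: (iii) [restock_request -> carrier_assigned]. New: carrier_assigned.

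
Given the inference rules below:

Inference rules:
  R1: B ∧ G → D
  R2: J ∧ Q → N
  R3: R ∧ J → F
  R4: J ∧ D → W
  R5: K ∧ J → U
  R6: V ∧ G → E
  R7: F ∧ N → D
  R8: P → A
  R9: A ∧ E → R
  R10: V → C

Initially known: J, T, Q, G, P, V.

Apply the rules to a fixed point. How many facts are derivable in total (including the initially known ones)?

14

Round 1: R2 [J ∧ Q → N]; R6 [V ∧ G → E]; R8 [P → A]; R10 [V → C]. Adds N, E, A, C.
Round 2: R9 [A ∧ E → R]. Adds R.
Round 3: R3 [R ∧ J → F]. Adds F.
Round 4: R7 [F ∧ N → D]. Adds D.
Round 5: R4 [J ∧ D → W]. Adds W.
Closure: {A, C, D, E, F, G, J, N, P, Q, R, T, V, W} — 14 facts.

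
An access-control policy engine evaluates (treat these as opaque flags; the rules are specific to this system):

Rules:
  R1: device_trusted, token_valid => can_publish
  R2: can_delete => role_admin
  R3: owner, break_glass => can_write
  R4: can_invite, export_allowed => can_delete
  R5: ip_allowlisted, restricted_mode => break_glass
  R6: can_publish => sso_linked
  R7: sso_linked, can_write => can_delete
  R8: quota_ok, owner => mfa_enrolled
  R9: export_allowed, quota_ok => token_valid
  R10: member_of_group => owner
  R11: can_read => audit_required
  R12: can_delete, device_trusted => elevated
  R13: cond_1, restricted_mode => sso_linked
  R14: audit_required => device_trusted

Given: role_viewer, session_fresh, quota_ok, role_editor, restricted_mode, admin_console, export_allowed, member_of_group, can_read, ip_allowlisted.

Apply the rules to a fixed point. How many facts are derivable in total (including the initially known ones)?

[1] R5 [ip_allowlisted, restricted_mode => break_glass]; R9 [export_allowed, quota_ok => token_valid]; R10 [member_of_group => owner]; R11 [can_read => audit_required]. ⇒ new: break_glass, token_valid, owner, audit_required.
[2] R3 [owner, break_glass => can_write]; R8 [quota_ok, owner => mfa_enrolled]; R14 [audit_required => device_trusted]. ⇒ new: can_write, mfa_enrolled, device_trusted.
[3] R1 [device_trusted, token_valid => can_publish]. ⇒ new: can_publish.
[4] R6 [can_publish => sso_linked]. ⇒ new: sso_linked.
[5] R7 [sso_linked, can_write => can_delete]. ⇒ new: can_delete.
[6] R2 [can_delete => role_admin]; R12 [can_delete, device_trusted => elevated]. ⇒ new: role_admin, elevated.
Closure: {admin_console, audit_required, break_glass, can_delete, can_publish, can_read, can_write, device_trusted, elevated, export_allowed, ip_allowlisted, member_of_group, mfa_enrolled, owner, quota_ok, restricted_mode, role_admin, role_editor, role_viewer, session_fresh, sso_linked, token_valid} — 22 facts.

22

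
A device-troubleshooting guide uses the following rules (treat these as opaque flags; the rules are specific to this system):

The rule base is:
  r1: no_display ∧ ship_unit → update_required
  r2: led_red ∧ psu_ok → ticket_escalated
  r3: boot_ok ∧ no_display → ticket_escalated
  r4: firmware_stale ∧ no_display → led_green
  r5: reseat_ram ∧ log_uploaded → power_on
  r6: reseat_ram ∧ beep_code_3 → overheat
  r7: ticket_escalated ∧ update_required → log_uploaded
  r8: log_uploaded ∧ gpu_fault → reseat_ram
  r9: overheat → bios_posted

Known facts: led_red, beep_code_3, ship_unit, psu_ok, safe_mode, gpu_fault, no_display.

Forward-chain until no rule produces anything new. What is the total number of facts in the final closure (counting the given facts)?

Round 1 — r1, r2, derive update_required, ticket_escalated.
Round 2 — r7, derive log_uploaded.
Round 3 — r8, derive reseat_ram.
Round 4 — r5, r6, derive power_on, overheat.
Round 5 — r9, derive bios_posted.
Closure: {beep_code_3, bios_posted, gpu_fault, led_red, log_uploaded, no_display, overheat, power_on, psu_ok, reseat_ram, safe_mode, ship_unit, ticket_escalated, update_required} — 14 facts.

14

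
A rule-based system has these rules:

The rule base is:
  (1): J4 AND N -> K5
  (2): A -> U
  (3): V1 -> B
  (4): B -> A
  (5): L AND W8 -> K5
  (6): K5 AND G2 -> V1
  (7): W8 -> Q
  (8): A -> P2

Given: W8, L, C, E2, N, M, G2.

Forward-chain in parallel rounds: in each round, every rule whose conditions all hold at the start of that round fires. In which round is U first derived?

Round 1 — (5), (7), derive K5, Q.
Round 2 — (6), derive V1.
Round 3 — (3), derive B.
Round 4 — (4), derive A.
Round 5 — (2), (8), derive U, P2.
U first appears in round 5.

5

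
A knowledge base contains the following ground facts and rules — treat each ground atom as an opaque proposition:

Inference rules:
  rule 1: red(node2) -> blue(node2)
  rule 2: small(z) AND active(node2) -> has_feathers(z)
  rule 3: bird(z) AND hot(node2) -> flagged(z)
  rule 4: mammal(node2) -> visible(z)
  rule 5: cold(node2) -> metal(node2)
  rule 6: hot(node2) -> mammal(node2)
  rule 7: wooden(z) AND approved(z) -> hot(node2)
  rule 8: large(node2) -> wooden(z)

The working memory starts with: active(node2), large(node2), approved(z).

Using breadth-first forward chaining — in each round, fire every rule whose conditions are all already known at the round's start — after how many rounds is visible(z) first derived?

Round 1 fires rule 8, giving wooden(z).
Round 2 fires rule 7, giving hot(node2).
Round 3 fires rule 6, giving mammal(node2).
Round 4 fires rule 4, giving visible(z).
visible(z) first appears in round 4.

4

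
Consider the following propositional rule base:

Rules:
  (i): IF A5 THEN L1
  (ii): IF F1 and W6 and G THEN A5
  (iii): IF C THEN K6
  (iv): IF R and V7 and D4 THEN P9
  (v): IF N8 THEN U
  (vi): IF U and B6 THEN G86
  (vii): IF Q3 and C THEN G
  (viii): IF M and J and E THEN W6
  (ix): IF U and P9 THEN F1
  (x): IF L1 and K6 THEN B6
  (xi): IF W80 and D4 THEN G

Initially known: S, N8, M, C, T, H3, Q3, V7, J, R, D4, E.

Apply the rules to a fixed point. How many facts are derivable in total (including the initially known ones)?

Round 1: (iii) [IF C THEN K6]; (iv) [IF R and V7 and D4 THEN P9]; (v) [IF N8 THEN U]; (vii) [IF Q3 and C THEN G]; (viii) [IF M and J and E THEN W6]. New: K6, P9, U, G, W6.
Round 2: (ix) [IF U and P9 THEN F1]. New: F1.
Round 3: (ii) [IF F1 and W6 and G THEN A5]. New: A5.
Round 4: (i) [IF A5 THEN L1]. New: L1.
Round 5: (x) [IF L1 and K6 THEN B6]. New: B6.
Round 6: (vi) [IF U and B6 THEN G86]. New: G86.
Closure: {A5, B6, C, D4, E, F1, G, G86, H3, J, K6, L1, M, N8, P9, Q3, R, S, T, U, V7, W6} — 22 facts.

22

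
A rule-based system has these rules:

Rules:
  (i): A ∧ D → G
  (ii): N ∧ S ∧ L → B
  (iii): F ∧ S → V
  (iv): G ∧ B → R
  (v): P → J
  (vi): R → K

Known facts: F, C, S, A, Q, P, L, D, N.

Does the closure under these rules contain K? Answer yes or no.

Round 1: (i) [A ∧ D → G]; (ii) [N ∧ S ∧ L → B]; (iii) [F ∧ S → V]; (v) [P → J]. Adds G, B, V, J.
Round 2: (iv) [G ∧ B → R]. Adds R.
Round 3: (vi) [R → K]. Adds K.
K appears in round 3, so it is derivable.

yes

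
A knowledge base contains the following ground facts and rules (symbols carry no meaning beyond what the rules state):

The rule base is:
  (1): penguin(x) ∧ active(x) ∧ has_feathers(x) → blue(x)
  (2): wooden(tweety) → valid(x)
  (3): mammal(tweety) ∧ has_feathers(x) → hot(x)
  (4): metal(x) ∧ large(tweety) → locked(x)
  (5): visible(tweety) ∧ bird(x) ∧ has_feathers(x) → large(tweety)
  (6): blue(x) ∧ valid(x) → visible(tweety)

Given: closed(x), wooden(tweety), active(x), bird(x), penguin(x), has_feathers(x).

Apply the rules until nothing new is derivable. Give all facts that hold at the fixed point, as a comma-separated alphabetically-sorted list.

Round 1 — (1), (2), derive blue(x), valid(x).
Round 2 — (6), derive visible(tweety).
Round 3 — (5), derive large(tweety).

active(x), bird(x), blue(x), closed(x), has_feathers(x), large(tweety), penguin(x), valid(x), visible(tweety), wooden(tweety)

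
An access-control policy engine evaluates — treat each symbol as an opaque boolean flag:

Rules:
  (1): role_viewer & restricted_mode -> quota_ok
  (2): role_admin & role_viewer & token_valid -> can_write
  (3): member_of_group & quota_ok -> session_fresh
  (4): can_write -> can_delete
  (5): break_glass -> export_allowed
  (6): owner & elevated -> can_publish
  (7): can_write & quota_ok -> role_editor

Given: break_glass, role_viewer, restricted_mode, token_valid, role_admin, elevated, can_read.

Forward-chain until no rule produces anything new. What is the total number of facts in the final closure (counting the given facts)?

Round 1 — (1), (2), (5), derive quota_ok, can_write, export_allowed.
Round 2 — (4), (7), derive can_delete, role_editor.
Closure: {break_glass, can_delete, can_read, can_write, elevated, export_allowed, quota_ok, restricted_mode, role_admin, role_editor, role_viewer, token_valid} — 12 facts.

12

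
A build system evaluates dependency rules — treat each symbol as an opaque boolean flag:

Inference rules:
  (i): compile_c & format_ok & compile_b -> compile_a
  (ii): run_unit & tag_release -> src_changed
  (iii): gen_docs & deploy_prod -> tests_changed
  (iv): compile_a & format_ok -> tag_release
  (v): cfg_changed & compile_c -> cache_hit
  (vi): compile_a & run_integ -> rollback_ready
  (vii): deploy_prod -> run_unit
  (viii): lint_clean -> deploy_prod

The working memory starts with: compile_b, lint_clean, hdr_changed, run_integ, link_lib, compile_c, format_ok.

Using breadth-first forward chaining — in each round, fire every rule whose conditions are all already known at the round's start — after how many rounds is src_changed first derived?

3

Round 1: (i) [compile_c & format_ok & compile_b -> compile_a]; (viii) [lint_clean -> deploy_prod]. New: compile_a, deploy_prod.
Round 2: (iv) [compile_a & format_ok -> tag_release]; (vi) [compile_a & run_integ -> rollback_ready]; (vii) [deploy_prod -> run_unit]. New: tag_release, rollback_ready, run_unit.
Round 3: (ii) [run_unit & tag_release -> src_changed]. New: src_changed.
src_changed first appears in round 3.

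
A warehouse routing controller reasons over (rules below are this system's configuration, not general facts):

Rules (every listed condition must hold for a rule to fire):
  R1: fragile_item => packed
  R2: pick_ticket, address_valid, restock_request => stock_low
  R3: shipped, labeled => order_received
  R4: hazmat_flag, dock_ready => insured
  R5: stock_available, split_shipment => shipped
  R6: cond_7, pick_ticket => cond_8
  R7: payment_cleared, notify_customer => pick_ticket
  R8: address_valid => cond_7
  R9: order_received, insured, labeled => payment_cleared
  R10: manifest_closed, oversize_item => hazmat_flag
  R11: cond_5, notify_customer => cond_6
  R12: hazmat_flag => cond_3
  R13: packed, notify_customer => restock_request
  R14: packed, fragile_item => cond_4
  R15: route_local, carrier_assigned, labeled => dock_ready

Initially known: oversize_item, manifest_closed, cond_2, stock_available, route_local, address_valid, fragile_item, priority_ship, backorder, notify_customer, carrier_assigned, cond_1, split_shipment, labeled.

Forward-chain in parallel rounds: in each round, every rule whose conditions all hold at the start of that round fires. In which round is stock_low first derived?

[1] R1 [fragile_item => packed]; R5 [stock_available, split_shipment => shipped]; R8 [address_valid => cond_7]; R10 [manifest_closed, oversize_item => hazmat_flag]; R15 [route_local, carrier_assigned, labeled => dock_ready]. ⇒ new: packed, shipped, cond_7, hazmat_flag, dock_ready.
[2] R3 [shipped, labeled => order_received]; R4 [hazmat_flag, dock_ready => insured]; R12 [hazmat_flag => cond_3]; R13 [packed, notify_customer => restock_request]; R14 [packed, fragile_item => cond_4]. ⇒ new: order_received, insured, cond_3, restock_request, cond_4.
[3] R9 [order_received, insured, labeled => payment_cleared]. ⇒ new: payment_cleared.
[4] R7 [payment_cleared, notify_customer => pick_ticket]. ⇒ new: pick_ticket.
[5] R2 [pick_ticket, address_valid, restock_request => stock_low]; R6 [cond_7, pick_ticket => cond_8]. ⇒ new: stock_low, cond_8.
stock_low first appears in round 5.

5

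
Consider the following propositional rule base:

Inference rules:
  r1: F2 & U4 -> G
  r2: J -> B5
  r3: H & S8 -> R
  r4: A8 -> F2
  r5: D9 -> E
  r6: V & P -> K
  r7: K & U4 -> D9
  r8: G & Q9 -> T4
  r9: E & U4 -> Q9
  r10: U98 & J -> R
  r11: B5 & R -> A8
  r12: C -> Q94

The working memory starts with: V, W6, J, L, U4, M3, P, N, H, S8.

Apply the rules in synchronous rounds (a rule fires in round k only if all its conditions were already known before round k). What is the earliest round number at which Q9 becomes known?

4

Round 1: r2 [J -> B5]; r3 [H & S8 -> R]; r6 [V & P -> K]. New: B5, R, K.
Round 2: r7 [K & U4 -> D9]; r11 [B5 & R -> A8]. New: D9, A8.
Round 3: r4 [A8 -> F2]; r5 [D9 -> E]. New: F2, E.
Round 4: r1 [F2 & U4 -> G]; r9 [E & U4 -> Q9]. New: G, Q9.
Q9 first appears in round 4.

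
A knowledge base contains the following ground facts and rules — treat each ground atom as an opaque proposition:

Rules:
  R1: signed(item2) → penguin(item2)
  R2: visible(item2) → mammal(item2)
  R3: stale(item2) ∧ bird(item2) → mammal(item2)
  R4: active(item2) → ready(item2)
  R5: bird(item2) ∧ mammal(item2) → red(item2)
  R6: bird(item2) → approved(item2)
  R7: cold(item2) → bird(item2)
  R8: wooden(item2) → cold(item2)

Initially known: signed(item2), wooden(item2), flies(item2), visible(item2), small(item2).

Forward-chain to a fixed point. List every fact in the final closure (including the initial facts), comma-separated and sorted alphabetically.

approved(item2), bird(item2), cold(item2), flies(item2), mammal(item2), penguin(item2), red(item2), signed(item2), small(item2), visible(item2), wooden(item2)

Round 1: R1 [signed(item2) → penguin(item2)]; R2 [visible(item2) → mammal(item2)]; R8 [wooden(item2) → cold(item2)]. Adds penguin(item2), mammal(item2), cold(item2).
Round 2: R7 [cold(item2) → bird(item2)]. Adds bird(item2).
Round 3: R5 [bird(item2) ∧ mammal(item2) → red(item2)]; R6 [bird(item2) → approved(item2)]. Adds red(item2), approved(item2).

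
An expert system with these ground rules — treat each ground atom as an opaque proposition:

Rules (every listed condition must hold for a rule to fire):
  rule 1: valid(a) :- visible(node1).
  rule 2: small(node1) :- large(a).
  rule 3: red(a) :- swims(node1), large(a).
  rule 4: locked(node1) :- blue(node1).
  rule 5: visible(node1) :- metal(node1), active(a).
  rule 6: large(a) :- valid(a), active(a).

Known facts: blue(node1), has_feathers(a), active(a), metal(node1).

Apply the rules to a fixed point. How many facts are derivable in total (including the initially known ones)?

Round 1 — rule 4, rule 5, derive locked(node1), visible(node1).
Round 2 — rule 1, derive valid(a).
Round 3 — rule 6, derive large(a).
Round 4 — rule 2, derive small(node1).
Closure: {active(a), blue(node1), has_feathers(a), large(a), locked(node1), metal(node1), small(node1), valid(a), visible(node1)} — 9 facts.

9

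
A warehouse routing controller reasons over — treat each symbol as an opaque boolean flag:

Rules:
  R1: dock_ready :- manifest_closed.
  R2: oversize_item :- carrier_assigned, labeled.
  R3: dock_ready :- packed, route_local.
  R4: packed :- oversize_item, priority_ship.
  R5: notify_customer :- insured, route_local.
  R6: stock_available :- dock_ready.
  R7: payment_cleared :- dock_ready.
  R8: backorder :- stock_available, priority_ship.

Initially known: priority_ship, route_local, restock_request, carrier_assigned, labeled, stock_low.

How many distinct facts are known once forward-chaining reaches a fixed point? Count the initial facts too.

12

Round 1: R2 [oversize_item :- carrier_assigned, labeled.]. New: oversize_item.
Round 2: R4 [packed :- oversize_item, priority_ship.]. New: packed.
Round 3: R3 [dock_ready :- packed, route_local.]. New: dock_ready.
Round 4: R6 [stock_available :- dock_ready.]; R7 [payment_cleared :- dock_ready.]. New: stock_available, payment_cleared.
Round 5: R8 [backorder :- stock_available, priority_ship.]. New: backorder.
Closure: {backorder, carrier_assigned, dock_ready, labeled, oversize_item, packed, payment_cleared, priority_ship, restock_request, route_local, stock_available, stock_low} — 12 facts.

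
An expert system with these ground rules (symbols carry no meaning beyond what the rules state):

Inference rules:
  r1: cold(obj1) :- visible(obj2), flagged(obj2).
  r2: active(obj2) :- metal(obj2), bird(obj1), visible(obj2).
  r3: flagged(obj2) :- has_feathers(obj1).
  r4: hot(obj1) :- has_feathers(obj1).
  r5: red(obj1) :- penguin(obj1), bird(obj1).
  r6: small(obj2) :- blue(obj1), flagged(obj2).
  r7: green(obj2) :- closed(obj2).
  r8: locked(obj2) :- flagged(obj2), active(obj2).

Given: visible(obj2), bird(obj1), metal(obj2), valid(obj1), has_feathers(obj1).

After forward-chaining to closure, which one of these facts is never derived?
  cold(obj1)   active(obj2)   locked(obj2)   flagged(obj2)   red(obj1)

red(obj1)

Round 1: r2 [active(obj2) :- metal(obj2), bird(obj1), visible(obj2).]; r3 [flagged(obj2) :- has_feathers(obj1).]; r4 [hot(obj1) :- has_feathers(obj1).]. Adds active(obj2), flagged(obj2), hot(obj1).
Round 2: r1 [cold(obj1) :- visible(obj2), flagged(obj2).]; r8 [locked(obj2) :- flagged(obj2), active(obj2).]. Adds cold(obj1), locked(obj2).
Derived: locked(obj2) (round 2), cold(obj1) (round 2), active(obj2) (round 1), flagged(obj2) (round 1). red(obj1) never appears in any round.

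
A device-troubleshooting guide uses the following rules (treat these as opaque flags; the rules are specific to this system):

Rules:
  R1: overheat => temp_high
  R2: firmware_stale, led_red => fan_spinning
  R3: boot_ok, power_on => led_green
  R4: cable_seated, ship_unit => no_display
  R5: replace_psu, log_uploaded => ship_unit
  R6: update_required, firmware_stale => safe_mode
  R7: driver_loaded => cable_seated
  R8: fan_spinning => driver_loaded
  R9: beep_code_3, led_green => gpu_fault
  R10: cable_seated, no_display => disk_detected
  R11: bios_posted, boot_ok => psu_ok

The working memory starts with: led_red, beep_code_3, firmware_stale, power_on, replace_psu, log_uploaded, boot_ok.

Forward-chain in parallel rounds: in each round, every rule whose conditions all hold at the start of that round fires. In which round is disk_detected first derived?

5

Round 1: R2 [firmware_stale, led_red => fan_spinning]; R3 [boot_ok, power_on => led_green]; R5 [replace_psu, log_uploaded => ship_unit]. Adds fan_spinning, led_green, ship_unit.
Round 2: R8 [fan_spinning => driver_loaded]; R9 [beep_code_3, led_green => gpu_fault]. Adds driver_loaded, gpu_fault.
Round 3: R7 [driver_loaded => cable_seated]. Adds cable_seated.
Round 4: R4 [cable_seated, ship_unit => no_display]. Adds no_display.
Round 5: R10 [cable_seated, no_display => disk_detected]. Adds disk_detected.
disk_detected first appears in round 5.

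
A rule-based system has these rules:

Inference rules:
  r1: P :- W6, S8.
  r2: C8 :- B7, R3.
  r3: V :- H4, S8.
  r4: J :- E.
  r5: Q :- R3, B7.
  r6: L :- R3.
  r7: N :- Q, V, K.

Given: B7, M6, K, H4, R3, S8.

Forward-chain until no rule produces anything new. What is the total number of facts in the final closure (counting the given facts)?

11

Round 1: r2 [C8 :- B7, R3.]; r3 [V :- H4, S8.]; r5 [Q :- R3, B7.]; r6 [L :- R3.]. New: C8, V, Q, L.
Round 2: r7 [N :- Q, V, K.]. New: N.
Closure: {B7, C8, H4, K, L, M6, N, Q, R3, S8, V} — 11 facts.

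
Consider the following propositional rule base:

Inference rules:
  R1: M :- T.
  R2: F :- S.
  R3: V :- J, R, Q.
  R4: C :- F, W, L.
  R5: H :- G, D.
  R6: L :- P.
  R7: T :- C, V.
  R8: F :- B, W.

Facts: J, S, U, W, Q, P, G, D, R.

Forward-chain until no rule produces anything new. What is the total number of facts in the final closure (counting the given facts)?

16

Round 1: R2 [F :- S.]; R3 [V :- J, R, Q.]; R5 [H :- G, D.]; R6 [L :- P.]. New: F, V, H, L.
Round 2: R4 [C :- F, W, L.]. New: C.
Round 3: R7 [T :- C, V.]. New: T.
Round 4: R1 [M :- T.]. New: M.
Closure: {C, D, F, G, H, J, L, M, P, Q, R, S, T, U, V, W} — 16 facts.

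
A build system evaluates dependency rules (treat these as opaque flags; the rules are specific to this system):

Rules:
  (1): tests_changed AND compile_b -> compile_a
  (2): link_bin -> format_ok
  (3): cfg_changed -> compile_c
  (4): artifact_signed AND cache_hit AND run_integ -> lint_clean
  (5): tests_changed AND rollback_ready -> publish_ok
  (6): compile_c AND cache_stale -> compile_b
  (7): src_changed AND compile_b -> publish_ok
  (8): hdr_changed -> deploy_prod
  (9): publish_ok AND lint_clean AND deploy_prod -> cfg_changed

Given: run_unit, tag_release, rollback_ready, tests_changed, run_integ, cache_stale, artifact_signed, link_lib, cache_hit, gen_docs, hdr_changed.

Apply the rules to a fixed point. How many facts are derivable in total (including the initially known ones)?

Round 1: (4) [artifact_signed AND cache_hit AND run_integ -> lint_clean]; (5) [tests_changed AND rollback_ready -> publish_ok]; (8) [hdr_changed -> deploy_prod]. New: lint_clean, publish_ok, deploy_prod.
Round 2: (9) [publish_ok AND lint_clean AND deploy_prod -> cfg_changed]. New: cfg_changed.
Round 3: (3) [cfg_changed -> compile_c]. New: compile_c.
Round 4: (6) [compile_c AND cache_stale -> compile_b]. New: compile_b.
Round 5: (1) [tests_changed AND compile_b -> compile_a]. New: compile_a.
Closure: {artifact_signed, cache_hit, cache_stale, cfg_changed, compile_a, compile_b, compile_c, deploy_prod, gen_docs, hdr_changed, link_lib, lint_clean, publish_ok, rollback_ready, run_integ, run_unit, tag_release, tests_changed} — 18 facts.

18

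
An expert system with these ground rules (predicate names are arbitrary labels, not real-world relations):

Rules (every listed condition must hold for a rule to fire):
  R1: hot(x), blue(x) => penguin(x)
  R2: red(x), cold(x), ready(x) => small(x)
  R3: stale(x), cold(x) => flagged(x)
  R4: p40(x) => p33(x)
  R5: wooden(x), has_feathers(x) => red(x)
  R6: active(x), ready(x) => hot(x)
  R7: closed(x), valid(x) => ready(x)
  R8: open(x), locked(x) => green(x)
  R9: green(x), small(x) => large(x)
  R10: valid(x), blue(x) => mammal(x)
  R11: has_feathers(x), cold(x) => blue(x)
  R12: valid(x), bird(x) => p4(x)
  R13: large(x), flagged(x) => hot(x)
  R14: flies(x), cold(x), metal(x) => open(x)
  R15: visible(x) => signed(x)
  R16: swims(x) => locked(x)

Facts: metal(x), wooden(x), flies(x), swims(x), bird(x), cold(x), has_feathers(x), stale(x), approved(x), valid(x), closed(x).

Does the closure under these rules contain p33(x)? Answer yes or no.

Round 1: R3 [stale(x), cold(x) => flagged(x)]; R5 [wooden(x), has_feathers(x) => red(x)]; R7 [closed(x), valid(x) => ready(x)]; R11 [has_feathers(x), cold(x) => blue(x)]; R12 [valid(x), bird(x) => p4(x)]; R14 [flies(x), cold(x), metal(x) => open(x)]; R16 [swims(x) => locked(x)]. Adds flagged(x), red(x), ready(x), blue(x), p4(x), open(x), locked(x).
Round 2: R2 [red(x), cold(x), ready(x) => small(x)]; R8 [open(x), locked(x) => green(x)]; R10 [valid(x), blue(x) => mammal(x)]. Adds small(x), green(x), mammal(x).
Round 3: R9 [green(x), small(x) => large(x)]. Adds large(x).
Round 4: R13 [large(x), flagged(x) => hot(x)]. Adds hot(x).
Round 5: R1 [hot(x), blue(x) => penguin(x)]. Adds penguin(x).
Fixed point reached. p33(x) is concluded only by R4; R4 needs p40(x) (never derived).

no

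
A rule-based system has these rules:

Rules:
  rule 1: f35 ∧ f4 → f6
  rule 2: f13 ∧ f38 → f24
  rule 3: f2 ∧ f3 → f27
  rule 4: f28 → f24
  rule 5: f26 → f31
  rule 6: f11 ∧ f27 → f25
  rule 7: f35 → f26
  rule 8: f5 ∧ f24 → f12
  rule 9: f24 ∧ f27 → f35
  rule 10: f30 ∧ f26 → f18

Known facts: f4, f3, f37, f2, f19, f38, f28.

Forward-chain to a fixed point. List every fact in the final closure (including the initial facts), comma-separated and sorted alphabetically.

f19, f2, f24, f26, f27, f28, f3, f31, f35, f37, f38, f4, f6

Round 1 — rule 3, rule 4, derive f27, f24.
Round 2 — rule 9, derive f35.
Round 3 — rule 1, rule 7, derive f6, f26.
Round 4 — rule 5, derive f31.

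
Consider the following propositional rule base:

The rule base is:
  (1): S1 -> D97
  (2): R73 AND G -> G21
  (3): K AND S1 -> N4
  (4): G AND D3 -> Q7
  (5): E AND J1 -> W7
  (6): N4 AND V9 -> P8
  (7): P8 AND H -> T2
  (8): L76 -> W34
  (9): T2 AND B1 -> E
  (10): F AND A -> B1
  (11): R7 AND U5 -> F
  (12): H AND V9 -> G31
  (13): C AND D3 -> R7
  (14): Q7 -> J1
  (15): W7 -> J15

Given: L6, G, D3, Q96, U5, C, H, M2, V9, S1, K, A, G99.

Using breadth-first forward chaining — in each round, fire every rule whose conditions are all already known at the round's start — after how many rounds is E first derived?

[1] (1) [S1 -> D97]; (3) [K AND S1 -> N4]; (4) [G AND D3 -> Q7]; (12) [H AND V9 -> G31]; (13) [C AND D3 -> R7]. ⇒ new: D97, N4, Q7, G31, R7.
[2] (6) [N4 AND V9 -> P8]; (11) [R7 AND U5 -> F]; (14) [Q7 -> J1]. ⇒ new: P8, F, J1.
[3] (7) [P8 AND H -> T2]; (10) [F AND A -> B1]. ⇒ new: T2, B1.
[4] (9) [T2 AND B1 -> E]. ⇒ new: E.
E first appears in round 4.

4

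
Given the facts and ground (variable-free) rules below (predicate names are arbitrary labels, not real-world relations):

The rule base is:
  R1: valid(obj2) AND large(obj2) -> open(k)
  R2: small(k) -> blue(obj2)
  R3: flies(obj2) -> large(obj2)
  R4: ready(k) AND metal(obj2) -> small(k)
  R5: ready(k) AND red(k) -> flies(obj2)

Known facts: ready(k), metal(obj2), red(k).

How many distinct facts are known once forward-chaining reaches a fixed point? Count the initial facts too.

7

Round 1: R4 [ready(k) AND metal(obj2) -> small(k)]; R5 [ready(k) AND red(k) -> flies(obj2)]. New: small(k), flies(obj2).
Round 2: R2 [small(k) -> blue(obj2)]; R3 [flies(obj2) -> large(obj2)]. New: blue(obj2), large(obj2).
Closure: {blue(obj2), flies(obj2), large(obj2), metal(obj2), ready(k), red(k), small(k)} — 7 facts.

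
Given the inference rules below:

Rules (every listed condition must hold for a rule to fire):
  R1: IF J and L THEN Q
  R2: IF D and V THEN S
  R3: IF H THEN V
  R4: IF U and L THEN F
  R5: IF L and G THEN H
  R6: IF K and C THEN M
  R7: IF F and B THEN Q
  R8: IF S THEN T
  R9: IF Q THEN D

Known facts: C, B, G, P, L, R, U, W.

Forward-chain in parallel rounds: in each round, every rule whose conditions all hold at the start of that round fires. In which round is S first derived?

[1] R4 [IF U and L THEN F]; R5 [IF L and G THEN H]. ⇒ new: F, H.
[2] R3 [IF H THEN V]; R7 [IF F and B THEN Q]. ⇒ new: V, Q.
[3] R9 [IF Q THEN D]. ⇒ new: D.
[4] R2 [IF D and V THEN S]. ⇒ new: S.
S first appears in round 4.

4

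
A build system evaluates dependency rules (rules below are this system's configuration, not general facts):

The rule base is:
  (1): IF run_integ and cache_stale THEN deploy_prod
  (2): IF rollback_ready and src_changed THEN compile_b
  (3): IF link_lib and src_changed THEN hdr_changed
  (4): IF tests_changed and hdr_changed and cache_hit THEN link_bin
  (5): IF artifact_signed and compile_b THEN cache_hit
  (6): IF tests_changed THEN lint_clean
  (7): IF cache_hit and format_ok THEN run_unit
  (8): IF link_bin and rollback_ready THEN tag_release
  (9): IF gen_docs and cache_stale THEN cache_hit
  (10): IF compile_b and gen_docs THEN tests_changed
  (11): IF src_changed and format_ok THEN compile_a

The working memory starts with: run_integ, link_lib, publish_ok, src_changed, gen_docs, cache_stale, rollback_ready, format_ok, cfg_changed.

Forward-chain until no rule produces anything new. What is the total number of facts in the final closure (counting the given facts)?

19

Round 1: (1) [IF run_integ and cache_stale THEN deploy_prod]; (2) [IF rollback_ready and src_changed THEN compile_b]; (3) [IF link_lib and src_changed THEN hdr_changed]; (9) [IF gen_docs and cache_stale THEN cache_hit]; (11) [IF src_changed and format_ok THEN compile_a]. New: deploy_prod, compile_b, hdr_changed, cache_hit, compile_a.
Round 2: (7) [IF cache_hit and format_ok THEN run_unit]; (10) [IF compile_b and gen_docs THEN tests_changed]. New: run_unit, tests_changed.
Round 3: (4) [IF tests_changed and hdr_changed and cache_hit THEN link_bin]; (6) [IF tests_changed THEN lint_clean]. New: link_bin, lint_clean.
Round 4: (8) [IF link_bin and rollback_ready THEN tag_release]. New: tag_release.
Closure: {cache_hit, cache_stale, cfg_changed, compile_a, compile_b, deploy_prod, format_ok, gen_docs, hdr_changed, link_bin, link_lib, lint_clean, publish_ok, rollback_ready, run_integ, run_unit, src_changed, tag_release, tests_changed} — 19 facts.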